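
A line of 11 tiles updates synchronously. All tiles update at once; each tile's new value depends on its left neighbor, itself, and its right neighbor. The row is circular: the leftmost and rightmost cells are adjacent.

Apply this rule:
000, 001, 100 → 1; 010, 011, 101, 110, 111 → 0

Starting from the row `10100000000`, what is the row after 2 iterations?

11100000000

00011111111
11100000000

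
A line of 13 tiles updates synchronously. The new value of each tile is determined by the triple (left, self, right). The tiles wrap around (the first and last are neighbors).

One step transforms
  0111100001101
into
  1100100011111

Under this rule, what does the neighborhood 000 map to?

At position 6 the neighborhood is 000; the next row has 0 there.

0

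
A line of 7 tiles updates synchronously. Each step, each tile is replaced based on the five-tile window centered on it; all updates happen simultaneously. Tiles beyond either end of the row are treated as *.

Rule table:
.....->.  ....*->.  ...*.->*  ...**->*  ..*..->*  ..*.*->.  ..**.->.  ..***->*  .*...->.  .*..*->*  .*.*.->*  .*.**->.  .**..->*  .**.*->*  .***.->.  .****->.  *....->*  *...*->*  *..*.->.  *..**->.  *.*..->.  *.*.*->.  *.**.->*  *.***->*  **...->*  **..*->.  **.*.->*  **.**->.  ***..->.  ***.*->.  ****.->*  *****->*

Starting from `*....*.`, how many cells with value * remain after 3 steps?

step 1: .**.*..
step 2: .***.*.
step 3: .*..*..
count of *: 2

2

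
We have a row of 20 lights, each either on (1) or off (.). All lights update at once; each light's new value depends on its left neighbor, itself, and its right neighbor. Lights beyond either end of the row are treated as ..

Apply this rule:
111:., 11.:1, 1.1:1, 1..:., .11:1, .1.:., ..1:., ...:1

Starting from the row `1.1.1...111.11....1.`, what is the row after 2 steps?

..1....1.11..1111.11

.1.1..1.1.1111.11...
..1....1.11..1111.11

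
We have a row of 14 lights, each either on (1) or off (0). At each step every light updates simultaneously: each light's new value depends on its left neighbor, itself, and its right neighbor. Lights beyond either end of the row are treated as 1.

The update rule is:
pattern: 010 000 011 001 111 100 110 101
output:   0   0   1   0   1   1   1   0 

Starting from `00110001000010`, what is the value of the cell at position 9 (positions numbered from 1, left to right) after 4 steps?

10111000100000
10111100010000
10111110001000
10111111000100
position 9 holds 0

0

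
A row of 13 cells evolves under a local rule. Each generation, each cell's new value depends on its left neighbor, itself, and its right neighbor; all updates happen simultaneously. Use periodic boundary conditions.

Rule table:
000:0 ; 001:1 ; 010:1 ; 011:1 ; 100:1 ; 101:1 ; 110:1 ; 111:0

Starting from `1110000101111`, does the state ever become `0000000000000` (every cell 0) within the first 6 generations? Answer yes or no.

no

generation 1: 0011001111000
generation 2: 0111111001100
generation 3: 1100001111110
generation 4: 1110011000011
generation 5: 0011111100110
generation 6: 0110000111111
generation 6 is 0110000111111, still not uniform 0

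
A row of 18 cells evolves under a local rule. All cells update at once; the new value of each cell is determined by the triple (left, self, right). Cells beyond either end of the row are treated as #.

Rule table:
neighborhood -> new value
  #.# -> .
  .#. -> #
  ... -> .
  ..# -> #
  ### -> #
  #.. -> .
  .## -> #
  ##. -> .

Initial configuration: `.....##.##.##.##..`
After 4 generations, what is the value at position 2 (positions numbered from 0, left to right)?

#

generation 1: ....##..#..#..#..#
generation 2: ...##..##.##.##.##
generation 3: ..##..##..#..#..##
generation 4: .##..##..##.##.###
position 2 holds #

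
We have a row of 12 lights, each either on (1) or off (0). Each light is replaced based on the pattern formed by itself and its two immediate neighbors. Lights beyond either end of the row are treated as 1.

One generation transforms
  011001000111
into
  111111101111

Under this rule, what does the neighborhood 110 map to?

1

At position 2 the neighborhood is 110; the next row has 1 there.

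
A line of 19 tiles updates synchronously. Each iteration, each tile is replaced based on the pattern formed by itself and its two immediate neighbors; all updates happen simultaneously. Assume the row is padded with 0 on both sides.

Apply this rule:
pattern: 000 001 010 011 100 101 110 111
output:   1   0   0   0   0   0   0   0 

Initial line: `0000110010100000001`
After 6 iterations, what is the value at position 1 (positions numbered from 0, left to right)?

1110000000001111100
0000111111100000001
1110000000001111100  (repeats iteration 1; period 2)
iteration 6: 0000111111100000001
position 1 holds 0

0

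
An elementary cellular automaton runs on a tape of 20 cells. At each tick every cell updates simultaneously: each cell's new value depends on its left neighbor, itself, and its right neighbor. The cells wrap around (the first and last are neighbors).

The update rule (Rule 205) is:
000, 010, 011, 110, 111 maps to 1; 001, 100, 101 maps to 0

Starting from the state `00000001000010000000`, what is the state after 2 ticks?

11111101011010111111

11111101011010111111
11111101011010111111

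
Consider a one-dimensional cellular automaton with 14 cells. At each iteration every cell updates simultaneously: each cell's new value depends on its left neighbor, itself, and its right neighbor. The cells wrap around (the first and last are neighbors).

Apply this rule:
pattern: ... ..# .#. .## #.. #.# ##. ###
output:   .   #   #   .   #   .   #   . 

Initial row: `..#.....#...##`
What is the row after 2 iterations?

####...###.#.#
...##.#..#.#..

...##.#..#.#..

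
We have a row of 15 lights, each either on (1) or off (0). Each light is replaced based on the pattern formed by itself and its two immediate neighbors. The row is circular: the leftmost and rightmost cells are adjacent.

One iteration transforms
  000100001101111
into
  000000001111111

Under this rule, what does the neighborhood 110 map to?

1

At position 9 the neighborhood is 110; the next row has 1 there.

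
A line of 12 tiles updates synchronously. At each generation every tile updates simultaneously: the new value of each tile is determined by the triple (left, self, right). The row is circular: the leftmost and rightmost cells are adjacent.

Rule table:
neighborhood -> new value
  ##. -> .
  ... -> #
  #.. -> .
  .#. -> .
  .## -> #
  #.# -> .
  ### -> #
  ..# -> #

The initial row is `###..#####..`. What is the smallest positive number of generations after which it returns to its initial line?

##..#####..#
#..#####..##
..#####..###
.#####..###.
#####..###..
####..###..#
###..###..##
##..###..###
#..###..####
..###..#####
.###..#####.
###..#####..

12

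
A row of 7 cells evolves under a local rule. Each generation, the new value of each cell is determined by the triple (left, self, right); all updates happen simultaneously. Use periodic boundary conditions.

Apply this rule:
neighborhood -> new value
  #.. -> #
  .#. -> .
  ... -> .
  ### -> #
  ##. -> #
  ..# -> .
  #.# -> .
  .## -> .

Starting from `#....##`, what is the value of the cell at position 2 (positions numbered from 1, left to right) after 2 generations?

#

generation 1: ##....#
generation 2: ###....
position 2 holds #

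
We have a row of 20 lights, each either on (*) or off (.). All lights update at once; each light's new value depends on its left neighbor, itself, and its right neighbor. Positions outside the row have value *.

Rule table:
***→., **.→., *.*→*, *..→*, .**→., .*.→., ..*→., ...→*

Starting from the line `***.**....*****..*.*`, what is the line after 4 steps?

...*..***......*..*.
**..*....*****..*..*
..*..***......*..*..
*..*....*****..*..*.

*..*....*****..*..*.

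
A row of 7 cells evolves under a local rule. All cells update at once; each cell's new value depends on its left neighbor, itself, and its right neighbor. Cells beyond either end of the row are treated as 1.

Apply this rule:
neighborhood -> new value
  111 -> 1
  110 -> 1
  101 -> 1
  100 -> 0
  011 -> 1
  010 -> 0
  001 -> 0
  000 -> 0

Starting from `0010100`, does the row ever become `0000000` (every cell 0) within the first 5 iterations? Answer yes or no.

yes

0001000
0000000
all cells are 0 at iteration 2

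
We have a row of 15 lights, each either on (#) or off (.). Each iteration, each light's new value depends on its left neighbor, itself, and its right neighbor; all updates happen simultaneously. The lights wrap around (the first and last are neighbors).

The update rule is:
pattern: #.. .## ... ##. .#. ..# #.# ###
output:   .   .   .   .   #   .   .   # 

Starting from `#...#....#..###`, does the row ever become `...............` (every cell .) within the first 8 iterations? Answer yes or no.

....#....#...##
....#....#.....
....#....#.....  (fixed point — unchanged through iteration 8)
iteration 8 is ....#....#....., still not uniform .

no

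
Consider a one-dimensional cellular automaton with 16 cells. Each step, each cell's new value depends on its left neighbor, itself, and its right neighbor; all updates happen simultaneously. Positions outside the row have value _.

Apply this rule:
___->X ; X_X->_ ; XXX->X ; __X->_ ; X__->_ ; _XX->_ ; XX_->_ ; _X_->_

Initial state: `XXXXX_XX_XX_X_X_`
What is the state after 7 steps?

XXXX______X__XXX

_XXX____________
__X__XXXXXXXXXXX
X_____XXXXXXXXX_
__XXX__XXXXXXX__
X__X____XXXXX__X
_____XX__XXX____
XXXX______X__XXX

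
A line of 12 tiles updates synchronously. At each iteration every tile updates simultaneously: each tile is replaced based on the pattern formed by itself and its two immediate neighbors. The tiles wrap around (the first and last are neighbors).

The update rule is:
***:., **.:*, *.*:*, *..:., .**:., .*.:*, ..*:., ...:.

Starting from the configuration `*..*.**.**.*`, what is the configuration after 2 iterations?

*...**.**.**

iteration 1: *..**.**.**.
iteration 2: *...**.**.**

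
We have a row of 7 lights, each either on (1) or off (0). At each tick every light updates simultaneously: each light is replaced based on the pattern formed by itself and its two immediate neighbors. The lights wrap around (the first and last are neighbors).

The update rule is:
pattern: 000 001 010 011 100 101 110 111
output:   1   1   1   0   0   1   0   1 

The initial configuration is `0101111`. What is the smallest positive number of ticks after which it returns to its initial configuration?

28

1110110
0101001
1111011
1110101
1101110
0010101
0111111
1011110
1101101
1010010
1110111
1101011
1011101
0101010
1111110
0111101
1011011
0100101
1101111
1010111
0111011
1010100
1111101
1111010
0110111
1001010
1011111
0101111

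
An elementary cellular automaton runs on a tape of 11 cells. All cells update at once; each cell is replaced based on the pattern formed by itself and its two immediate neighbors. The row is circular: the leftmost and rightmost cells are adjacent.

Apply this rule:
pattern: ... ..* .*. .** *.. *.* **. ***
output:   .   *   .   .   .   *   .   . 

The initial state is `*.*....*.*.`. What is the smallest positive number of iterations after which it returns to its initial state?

.*....*.*.*
*....*.*.*.
....*.*.*.*
...*.*.*.*.
..*.*.*.*..
.*.*.*.*...
*.*.*.*....
.*.*.*....*
*.*.*....*.
.*.*....*.*
*.*....*.*.

11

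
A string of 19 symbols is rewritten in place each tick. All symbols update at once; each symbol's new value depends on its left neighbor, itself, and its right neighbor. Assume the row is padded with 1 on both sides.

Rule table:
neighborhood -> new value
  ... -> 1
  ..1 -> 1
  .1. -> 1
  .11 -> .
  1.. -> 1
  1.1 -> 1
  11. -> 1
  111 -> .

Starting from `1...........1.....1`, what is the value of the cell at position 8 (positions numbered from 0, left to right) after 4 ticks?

111111111111111111.
.................11
11111111111111111..
................111
position 8 holds .

.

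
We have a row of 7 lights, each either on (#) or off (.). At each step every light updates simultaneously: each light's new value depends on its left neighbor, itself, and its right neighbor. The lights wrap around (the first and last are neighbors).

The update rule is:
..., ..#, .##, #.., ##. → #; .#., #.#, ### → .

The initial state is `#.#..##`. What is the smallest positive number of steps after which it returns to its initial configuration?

#..###.
.###.#.
##.#..#
.#..###
..###.#
###.#..
#.#..##

7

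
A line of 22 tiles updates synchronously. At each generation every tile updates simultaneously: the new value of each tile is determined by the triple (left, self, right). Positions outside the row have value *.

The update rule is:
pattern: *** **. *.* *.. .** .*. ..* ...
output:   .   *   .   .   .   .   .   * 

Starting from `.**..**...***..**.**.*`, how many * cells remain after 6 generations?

generation 1: ..*...*.*...*...*..*..
generation 2: ....*.....*...*.......
generation 3: .**...***...*...*****.
generation 4: ..*.*...*.*...*.....*.
generation 5: ......*.....*...***...
generation 6: .****...***...*...*.*.
count of *: 10

10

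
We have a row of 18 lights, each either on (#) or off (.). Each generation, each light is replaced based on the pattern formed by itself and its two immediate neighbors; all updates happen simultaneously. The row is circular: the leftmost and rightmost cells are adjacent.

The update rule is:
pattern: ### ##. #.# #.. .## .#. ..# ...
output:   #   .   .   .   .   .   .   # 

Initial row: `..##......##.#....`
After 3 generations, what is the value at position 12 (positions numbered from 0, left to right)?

#....####......###
..##..##..####..##
...........##.....
position 12 holds #

#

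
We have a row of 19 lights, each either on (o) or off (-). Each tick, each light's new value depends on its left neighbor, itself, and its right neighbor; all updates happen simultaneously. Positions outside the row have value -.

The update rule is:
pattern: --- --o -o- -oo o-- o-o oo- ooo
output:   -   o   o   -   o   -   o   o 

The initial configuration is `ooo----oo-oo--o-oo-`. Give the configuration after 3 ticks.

o--oooo--oo--oooo-o

tick 1: -ooo--o-o--oooo--oo
tick 2: o-ooooo-ooo-ooooo-o
tick 3: o--oooo--oo--oooo-o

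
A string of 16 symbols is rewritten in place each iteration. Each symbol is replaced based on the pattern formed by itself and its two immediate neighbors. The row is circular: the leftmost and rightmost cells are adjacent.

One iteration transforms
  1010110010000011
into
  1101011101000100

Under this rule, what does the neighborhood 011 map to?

0

At position 4 the neighborhood is 011; the next row has 0 there.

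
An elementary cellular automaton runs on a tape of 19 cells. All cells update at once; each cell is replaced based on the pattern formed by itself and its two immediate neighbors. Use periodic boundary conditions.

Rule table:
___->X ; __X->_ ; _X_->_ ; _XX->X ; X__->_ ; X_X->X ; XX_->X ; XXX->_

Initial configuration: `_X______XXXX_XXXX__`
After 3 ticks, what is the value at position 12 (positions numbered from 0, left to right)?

X

___XXXX_X__XXX__X_X
_X_X__XX___X_X___X_
__X___XX_X__X__X___
position 12 holds X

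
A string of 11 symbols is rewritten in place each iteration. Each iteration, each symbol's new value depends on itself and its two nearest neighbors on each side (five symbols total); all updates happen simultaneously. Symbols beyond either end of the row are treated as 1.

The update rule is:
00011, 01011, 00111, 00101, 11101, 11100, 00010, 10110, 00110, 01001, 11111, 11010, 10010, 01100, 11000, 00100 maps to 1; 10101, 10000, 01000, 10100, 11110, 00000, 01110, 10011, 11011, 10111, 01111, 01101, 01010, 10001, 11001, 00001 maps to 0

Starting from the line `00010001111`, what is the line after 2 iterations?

10110010000

10110011011
10110010000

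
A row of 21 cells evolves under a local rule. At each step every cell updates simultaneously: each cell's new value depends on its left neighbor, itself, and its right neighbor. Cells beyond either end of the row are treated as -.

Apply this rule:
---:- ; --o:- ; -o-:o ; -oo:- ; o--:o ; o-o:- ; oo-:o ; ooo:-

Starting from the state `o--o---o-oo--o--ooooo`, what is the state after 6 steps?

---oo--o--oo--oo--o-o

step 1: oo-oo--o--oo-oo-----o
step 2: -o--oo-oo--o--oo----o
step 3: -oo--o--oo-oo--oo---o
step 4: --oo-oo--o--oo--oo--o
step 5: ---o--oo-oo--oo--oo-o
step 6: ---oo--o--oo--oo--o-o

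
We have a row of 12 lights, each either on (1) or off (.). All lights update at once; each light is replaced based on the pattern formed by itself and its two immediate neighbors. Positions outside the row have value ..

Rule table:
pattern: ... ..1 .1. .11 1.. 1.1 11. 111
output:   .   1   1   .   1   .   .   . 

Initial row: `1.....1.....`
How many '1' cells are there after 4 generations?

2

11...111....
..1.1...1...
.11.11.111..
1.........1.
count of 1: 2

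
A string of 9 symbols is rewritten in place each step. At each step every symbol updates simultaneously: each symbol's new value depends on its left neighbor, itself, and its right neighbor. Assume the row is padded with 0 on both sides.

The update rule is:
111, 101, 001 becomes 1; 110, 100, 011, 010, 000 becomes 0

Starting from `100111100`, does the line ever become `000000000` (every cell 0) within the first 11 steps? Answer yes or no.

001011000
010100000
101000000
010000000
100000000
000000000
all cells are 0 at step 6

yes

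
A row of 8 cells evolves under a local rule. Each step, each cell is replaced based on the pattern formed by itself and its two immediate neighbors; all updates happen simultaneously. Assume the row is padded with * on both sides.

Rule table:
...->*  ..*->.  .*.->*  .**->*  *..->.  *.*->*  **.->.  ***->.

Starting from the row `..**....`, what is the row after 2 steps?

..*..*.*

step 1: ..*..**.
step 2: ..*..*.*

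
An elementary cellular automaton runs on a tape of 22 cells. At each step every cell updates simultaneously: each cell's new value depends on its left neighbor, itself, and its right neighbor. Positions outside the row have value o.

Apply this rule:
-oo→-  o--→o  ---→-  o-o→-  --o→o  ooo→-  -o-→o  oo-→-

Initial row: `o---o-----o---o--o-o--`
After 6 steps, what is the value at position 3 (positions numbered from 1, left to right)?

-o-ooo---ooo-ooooo-ooo
-o----o-o-------------
-oo--oo-oo-----------o
---oo-----o---------o-
o-o--o---ooo-------oo-
--ooooo-o---o-----o---
position 3 holds o

o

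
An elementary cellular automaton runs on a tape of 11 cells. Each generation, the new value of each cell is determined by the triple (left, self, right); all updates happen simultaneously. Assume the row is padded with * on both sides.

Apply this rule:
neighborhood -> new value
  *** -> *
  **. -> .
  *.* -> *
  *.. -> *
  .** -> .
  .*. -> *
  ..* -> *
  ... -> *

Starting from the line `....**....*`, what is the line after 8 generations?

****..****.
***.**.**.*
**.*..*..*.
*.*********
.*.********
***.*******
**.*.******
*.***.*****

*.***.*****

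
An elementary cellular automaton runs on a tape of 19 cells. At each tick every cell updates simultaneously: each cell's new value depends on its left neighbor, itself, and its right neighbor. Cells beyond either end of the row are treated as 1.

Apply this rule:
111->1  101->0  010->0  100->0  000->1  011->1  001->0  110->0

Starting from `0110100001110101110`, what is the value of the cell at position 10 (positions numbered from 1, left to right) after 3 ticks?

0

0100001101100001100
0001101001001101000
0101000000001000010
position 10 holds 0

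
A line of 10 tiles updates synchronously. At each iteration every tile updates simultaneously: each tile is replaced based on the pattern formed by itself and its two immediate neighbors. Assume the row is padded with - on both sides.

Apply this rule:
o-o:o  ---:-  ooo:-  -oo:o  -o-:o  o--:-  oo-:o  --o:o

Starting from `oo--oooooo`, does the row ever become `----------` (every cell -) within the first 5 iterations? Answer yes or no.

no

oo-oo----o
ooooo---oo
o---o--ooo
o--oo-oo-o
o-oooooooo
iteration 5 is o-oooooooo, still not uniform -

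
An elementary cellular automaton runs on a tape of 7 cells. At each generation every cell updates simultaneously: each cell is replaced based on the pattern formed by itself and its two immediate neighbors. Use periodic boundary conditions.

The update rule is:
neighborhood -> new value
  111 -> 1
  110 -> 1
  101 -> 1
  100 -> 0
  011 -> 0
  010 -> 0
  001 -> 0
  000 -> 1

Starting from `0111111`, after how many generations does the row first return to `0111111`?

7

1011111
1101111
1110111
1111011
1111101
1111110
0111111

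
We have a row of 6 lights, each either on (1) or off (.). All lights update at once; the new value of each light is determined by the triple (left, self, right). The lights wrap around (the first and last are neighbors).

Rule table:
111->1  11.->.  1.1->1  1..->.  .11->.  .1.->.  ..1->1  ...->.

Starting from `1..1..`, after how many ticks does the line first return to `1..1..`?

..1..1
.1..1.
1..1..

3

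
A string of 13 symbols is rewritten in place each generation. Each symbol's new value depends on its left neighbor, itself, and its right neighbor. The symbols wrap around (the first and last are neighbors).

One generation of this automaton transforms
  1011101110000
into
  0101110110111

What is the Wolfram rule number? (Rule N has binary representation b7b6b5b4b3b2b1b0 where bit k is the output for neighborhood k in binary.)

position 3: 111 → 1  (bit 7 = 1)
position 4: 110 → 1  (bit 6 = 1)
position 1: 101 → 1  (bit 5 = 1)
position 9: 100 → 0  (bit 4 = 0)
position 2: 011 → 0  (bit 3 = 0)
position 0: 010 → 0  (bit 2 = 0)
position 12: 001 → 1  (bit 1 = 1)
position 10: 000 → 1  (bit 0 = 1)
bits b7..b0 = 11100011 = 227

227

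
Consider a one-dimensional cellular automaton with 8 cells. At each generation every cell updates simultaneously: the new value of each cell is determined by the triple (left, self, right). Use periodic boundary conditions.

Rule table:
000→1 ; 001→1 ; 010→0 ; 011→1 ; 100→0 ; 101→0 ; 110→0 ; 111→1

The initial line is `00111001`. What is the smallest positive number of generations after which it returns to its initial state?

8

generation 1: 01110010
generation 2: 11100100
generation 3: 11001001
generation 4: 10010011
generation 5: 00100111
generation 6: 01001110
generation 7: 10011100
generation 8: 00111001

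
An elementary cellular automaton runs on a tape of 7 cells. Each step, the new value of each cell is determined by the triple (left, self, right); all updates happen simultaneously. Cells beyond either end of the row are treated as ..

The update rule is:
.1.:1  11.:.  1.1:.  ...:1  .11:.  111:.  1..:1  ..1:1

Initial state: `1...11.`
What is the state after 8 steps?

1111..1
....111
1111...
....111  (repeats step 2; period 2)
step 8: ....111

....111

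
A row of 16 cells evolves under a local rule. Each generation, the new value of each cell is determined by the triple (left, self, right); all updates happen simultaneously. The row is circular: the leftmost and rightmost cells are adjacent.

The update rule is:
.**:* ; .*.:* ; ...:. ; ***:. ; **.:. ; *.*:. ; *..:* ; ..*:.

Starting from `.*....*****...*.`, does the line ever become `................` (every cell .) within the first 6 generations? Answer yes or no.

.**...*....*..**
.*.*..**...**.*.
.*.**.*.*..*..**
.*.*..*.**.**.*.
.*.**.*.*..*..**  (repeats generation 3; period 2)
generation 6: .*.*..*.**.**.*.
generation 6 is .*.*..*.**.**.*., still not uniform .

no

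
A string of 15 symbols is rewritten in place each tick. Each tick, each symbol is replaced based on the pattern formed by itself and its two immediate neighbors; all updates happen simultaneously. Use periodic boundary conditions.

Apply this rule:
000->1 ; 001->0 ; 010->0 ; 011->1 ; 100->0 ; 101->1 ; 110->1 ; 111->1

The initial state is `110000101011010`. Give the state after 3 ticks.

111110101111111

110110010111101
111110001111111
111110101111111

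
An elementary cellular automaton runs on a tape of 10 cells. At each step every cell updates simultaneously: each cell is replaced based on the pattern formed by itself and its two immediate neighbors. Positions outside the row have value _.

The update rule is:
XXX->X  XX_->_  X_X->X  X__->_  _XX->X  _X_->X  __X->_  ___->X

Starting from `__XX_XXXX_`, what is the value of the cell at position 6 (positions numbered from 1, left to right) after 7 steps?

step 1: X_X_XXXX__
step 2: XXXXXXX__X
step 3: XXXXXX___X
step 4: XXXXX__X_X
step 5: XXXX___XXX
step 6: XXX__X_XX_
step 7: XX___XXX__
position 6 holds X

X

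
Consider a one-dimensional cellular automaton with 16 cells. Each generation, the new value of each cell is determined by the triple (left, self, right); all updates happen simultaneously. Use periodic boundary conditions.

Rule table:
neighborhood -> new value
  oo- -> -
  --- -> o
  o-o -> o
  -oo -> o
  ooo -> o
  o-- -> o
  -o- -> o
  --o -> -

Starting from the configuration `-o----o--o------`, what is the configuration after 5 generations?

-oooo-oo-ooooooo
oooo-oo-ooooooo-
ooo-oo-ooooooo-o
oo-oo-ooooooo-oo
o-oo-ooooooo-ooo

o-oo-ooooooo-ooo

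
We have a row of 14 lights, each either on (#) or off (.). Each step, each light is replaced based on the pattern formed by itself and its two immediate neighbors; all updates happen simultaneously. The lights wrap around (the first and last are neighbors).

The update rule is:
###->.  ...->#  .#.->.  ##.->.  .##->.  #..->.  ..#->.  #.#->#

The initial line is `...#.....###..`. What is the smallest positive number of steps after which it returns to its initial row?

##...###.....#
...#.....###..

2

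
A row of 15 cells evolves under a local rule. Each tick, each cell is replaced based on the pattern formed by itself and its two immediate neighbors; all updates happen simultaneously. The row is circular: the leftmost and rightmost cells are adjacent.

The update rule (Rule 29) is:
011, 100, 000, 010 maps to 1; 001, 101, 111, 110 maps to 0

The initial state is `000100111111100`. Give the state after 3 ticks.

110110100000011
000100111111010
110110100000011

110110100000011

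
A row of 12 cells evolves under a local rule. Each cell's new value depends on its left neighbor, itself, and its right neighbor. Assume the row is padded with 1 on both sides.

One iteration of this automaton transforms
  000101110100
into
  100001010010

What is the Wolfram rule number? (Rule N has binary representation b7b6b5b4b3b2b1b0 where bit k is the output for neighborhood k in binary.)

88

position 6: 111 → 0  (bit 7 = 0)
position 7: 110 → 1  (bit 6 = 1)
position 4: 101 → 0  (bit 5 = 0)
position 0: 100 → 1  (bit 4 = 1)
position 5: 011 → 1  (bit 3 = 1)
position 3: 010 → 0  (bit 2 = 0)
position 2: 001 → 0  (bit 1 = 0)
position 1: 000 → 0  (bit 0 = 0)
bits b7..b0 = 01011000 = 88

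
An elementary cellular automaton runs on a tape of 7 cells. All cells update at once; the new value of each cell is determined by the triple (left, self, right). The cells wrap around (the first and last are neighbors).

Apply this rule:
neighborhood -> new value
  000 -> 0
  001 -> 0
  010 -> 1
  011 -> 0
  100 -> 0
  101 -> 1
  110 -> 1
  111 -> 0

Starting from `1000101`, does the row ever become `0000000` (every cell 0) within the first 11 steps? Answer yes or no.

no

step 1: 1000110
step 2: 1000011
step 3: 1000000
step 4: 1000000  (fixed point — unchanged through step 11)
step 11 is 1000000, still not uniform 0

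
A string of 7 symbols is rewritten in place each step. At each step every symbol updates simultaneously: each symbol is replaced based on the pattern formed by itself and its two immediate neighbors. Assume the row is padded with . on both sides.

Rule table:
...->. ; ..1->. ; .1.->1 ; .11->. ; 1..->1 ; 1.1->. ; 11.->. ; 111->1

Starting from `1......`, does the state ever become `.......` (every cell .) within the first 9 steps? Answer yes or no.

no

11.....
..1....
..11...
....1..
....11.
......1
......1  (fixed point — unchanged through step 9)
step 9 is ......1, still not uniform .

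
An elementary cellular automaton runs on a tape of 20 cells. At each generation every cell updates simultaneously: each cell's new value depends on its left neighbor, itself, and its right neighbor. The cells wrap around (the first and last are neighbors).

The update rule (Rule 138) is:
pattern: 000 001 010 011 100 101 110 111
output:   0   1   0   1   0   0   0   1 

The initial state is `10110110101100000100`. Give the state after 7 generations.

00001000001001001001

00100100001000001001
01001000010000010010
10010000100000100100
00100001000001001001
01000010000010010010
10000100000100100100
00001000001001001001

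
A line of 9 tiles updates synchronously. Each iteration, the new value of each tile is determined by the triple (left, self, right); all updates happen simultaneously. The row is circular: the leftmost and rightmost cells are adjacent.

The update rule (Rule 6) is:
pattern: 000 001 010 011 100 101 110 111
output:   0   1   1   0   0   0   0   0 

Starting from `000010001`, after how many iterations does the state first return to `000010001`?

18

000110011
001000100
011001100
100010000
100110001
001000010
011000110
100001000
100011001
000100010
001100110
010001000
110011000
000100001
001100011
010000100
110001100
000010001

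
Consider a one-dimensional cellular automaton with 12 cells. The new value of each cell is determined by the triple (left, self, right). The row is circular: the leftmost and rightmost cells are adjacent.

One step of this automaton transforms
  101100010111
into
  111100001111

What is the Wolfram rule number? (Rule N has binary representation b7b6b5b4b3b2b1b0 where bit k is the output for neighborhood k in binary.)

position 10: 111 → 1  (bit 7 = 1)
position 0: 110 → 1  (bit 6 = 1)
position 1: 101 → 1  (bit 5 = 1)
position 4: 100 → 0  (bit 4 = 0)
position 2: 011 → 1  (bit 3 = 1)
position 7: 010 → 0  (bit 2 = 0)
position 6: 001 → 0  (bit 1 = 0)
position 5: 000 → 0  (bit 0 = 0)
bits b7..b0 = 11101000 = 232

232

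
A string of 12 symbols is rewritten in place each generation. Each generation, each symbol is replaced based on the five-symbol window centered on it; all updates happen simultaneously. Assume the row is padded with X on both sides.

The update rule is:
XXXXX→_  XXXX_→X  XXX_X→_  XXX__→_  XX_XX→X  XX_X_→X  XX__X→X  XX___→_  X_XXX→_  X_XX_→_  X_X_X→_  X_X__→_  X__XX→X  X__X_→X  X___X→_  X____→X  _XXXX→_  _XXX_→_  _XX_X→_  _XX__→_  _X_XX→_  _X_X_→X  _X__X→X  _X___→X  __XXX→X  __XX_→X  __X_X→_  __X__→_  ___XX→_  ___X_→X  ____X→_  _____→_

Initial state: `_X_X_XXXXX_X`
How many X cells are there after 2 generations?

5

generation 1: X_X_____X_X_
generation 2: _X_XX__X_X__
count of X: 5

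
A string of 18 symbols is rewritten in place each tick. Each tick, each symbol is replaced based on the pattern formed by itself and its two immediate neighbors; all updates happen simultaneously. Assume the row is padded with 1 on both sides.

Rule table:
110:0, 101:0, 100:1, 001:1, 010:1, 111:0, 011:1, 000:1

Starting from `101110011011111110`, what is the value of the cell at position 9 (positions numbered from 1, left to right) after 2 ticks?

1

001001110010000000
111111001111111111
position 9 holds 1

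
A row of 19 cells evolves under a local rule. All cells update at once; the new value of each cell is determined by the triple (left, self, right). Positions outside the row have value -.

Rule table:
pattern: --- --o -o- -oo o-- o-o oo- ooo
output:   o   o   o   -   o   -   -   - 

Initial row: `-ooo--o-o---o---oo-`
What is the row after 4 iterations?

oooo------------ooo

o---ooo-oooooooo--o
oooo------------ooo
----oooooooooooo---
oooo------------ooo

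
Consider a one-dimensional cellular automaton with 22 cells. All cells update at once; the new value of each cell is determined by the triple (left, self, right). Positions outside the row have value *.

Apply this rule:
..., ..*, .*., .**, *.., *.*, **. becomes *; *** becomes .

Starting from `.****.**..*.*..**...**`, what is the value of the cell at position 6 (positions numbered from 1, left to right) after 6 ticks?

tick 1: **..*****************.
tick 2: .****...............**
tick 3: **..*****************.  (repeats tick 1; period 2)
tick 6: .****...............**
position 6 holds .

.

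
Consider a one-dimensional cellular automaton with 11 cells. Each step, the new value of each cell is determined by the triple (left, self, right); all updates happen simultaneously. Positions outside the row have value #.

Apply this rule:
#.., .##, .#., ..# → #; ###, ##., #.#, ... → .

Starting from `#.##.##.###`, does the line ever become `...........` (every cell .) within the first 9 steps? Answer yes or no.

yes

step 1: ..#..#..#..
step 2: ###########
step 3: ...........
all cells are . at step 3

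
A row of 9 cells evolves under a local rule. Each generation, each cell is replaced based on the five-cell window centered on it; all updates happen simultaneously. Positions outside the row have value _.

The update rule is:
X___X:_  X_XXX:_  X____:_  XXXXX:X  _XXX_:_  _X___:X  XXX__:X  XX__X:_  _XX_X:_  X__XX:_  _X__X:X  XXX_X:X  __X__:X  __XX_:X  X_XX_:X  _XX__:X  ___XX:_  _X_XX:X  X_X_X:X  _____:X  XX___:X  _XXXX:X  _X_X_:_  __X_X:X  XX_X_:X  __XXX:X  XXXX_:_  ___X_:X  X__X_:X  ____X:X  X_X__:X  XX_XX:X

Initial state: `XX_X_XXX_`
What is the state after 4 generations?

X_X__XXXX

generation 1: X_XXX__XX
generation 2: XX__X__XX
generation 3: XX_XXX_XX
generation 4: X_X__XXXX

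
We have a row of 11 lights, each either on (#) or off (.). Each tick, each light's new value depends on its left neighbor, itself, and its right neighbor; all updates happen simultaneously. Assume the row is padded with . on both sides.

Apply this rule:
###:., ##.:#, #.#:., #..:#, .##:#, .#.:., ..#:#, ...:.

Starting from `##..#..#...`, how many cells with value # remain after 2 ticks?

5

####.##.#..
#..#.##..#.
count of #: 5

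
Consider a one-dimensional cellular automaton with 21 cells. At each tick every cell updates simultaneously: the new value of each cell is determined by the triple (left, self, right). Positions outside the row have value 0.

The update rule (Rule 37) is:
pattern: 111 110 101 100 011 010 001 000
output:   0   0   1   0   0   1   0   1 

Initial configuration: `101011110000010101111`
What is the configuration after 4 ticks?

000001110001110000111

tick 1: 111100000111011110000
tick 2: 000001110000100000111
tick 3: 111100000110101110000
tick 4: 000001110001110000111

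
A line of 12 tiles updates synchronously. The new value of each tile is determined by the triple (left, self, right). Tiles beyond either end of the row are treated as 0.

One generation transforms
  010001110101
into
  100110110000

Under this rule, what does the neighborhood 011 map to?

0

At position 5 the neighborhood is 011; the next row has 0 there.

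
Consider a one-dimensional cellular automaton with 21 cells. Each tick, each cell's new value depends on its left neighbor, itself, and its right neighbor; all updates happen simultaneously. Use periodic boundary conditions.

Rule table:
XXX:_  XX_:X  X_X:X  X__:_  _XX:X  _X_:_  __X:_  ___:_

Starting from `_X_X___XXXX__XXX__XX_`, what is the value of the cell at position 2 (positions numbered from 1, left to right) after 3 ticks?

_

__X____X__X__X_X__XX_
______________X___XX_
__________________XX_
position 2 holds _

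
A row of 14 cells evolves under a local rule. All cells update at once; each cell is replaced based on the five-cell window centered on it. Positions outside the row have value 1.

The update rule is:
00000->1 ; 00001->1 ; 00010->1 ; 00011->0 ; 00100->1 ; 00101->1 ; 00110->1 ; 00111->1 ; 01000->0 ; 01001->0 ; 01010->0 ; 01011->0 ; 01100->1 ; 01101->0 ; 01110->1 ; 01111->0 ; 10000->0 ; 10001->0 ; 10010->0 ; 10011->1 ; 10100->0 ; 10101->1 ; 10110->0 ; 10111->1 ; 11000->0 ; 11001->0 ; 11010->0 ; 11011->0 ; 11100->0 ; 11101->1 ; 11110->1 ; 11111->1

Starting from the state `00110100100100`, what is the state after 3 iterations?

01100000100101
00100111100101
00101101000101

00101101000101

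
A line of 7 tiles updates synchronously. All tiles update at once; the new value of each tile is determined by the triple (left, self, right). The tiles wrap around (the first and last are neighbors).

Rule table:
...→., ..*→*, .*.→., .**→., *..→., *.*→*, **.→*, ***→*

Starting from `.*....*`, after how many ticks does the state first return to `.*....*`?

*....*.
....*.*
...*.*.
..*.*..
.*.*...
*.*....
.*....*

7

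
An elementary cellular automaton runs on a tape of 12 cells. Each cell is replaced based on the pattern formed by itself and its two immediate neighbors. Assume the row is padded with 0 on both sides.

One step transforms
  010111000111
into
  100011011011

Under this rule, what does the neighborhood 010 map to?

0

At position 1 the neighborhood is 010; the next row has 0 there.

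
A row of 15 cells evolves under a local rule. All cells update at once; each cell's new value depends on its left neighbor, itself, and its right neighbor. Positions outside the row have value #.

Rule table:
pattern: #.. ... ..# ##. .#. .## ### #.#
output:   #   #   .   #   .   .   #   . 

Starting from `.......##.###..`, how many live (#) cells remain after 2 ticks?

10

######..#..###.
#######..#..##.
count of #: 10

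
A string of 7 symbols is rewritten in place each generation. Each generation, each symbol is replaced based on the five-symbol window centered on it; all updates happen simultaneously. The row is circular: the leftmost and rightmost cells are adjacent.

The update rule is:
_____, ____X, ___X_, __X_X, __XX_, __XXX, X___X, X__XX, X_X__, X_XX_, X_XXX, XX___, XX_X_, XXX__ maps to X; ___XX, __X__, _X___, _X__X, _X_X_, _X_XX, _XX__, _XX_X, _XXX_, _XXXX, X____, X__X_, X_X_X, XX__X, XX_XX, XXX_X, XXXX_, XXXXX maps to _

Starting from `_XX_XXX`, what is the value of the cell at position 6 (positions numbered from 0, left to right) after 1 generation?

_

_X__X__
position 6 holds _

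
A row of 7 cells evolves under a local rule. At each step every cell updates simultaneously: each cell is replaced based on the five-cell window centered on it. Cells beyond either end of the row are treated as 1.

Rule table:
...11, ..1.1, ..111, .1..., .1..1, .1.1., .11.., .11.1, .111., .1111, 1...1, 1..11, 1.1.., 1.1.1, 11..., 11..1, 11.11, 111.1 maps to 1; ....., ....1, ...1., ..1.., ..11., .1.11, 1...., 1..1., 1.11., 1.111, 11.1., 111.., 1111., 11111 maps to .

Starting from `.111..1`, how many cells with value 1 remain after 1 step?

step 1: 1.1.111
count of 1: 5

5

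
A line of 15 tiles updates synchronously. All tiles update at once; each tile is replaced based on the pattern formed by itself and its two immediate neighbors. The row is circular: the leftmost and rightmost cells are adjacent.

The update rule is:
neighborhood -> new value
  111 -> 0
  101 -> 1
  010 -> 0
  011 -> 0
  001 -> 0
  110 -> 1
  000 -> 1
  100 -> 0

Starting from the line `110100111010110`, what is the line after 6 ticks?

010100101110011

011000001101011
101011100110101
110100100011010
011000001001101
101011100000110
010100101110011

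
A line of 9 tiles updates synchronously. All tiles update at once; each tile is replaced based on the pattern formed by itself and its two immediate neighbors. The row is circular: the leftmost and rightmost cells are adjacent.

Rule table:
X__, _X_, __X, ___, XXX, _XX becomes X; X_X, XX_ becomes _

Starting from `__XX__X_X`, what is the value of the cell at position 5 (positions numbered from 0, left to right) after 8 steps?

_

XXX_XXX_X
XX__XX__X
X_XXX_XXX
__XX__XXX
XXX_XXXX_
XX__XXX__
X_XXXX_XX
__XXX__XX
position 5 holds _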